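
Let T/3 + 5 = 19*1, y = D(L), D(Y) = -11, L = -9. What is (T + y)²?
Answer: 961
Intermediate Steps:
y = -11
T = 42 (T = -15 + 3*(19*1) = -15 + 3*19 = -15 + 57 = 42)
(T + y)² = (42 - 11)² = 31² = 961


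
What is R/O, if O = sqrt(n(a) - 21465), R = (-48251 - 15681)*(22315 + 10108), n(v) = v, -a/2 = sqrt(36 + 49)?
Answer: 2072867236*I/sqrt(21465 + 2*sqrt(85)) ≈ 1.4142e+7*I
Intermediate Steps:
a = -2*sqrt(85) (a = -2*sqrt(36 + 49) = -2*sqrt(85) ≈ -18.439)
R = -2072867236 (R = -63932*32423 = -2072867236)
O = sqrt(-21465 - 2*sqrt(85)) (O = sqrt(-2*sqrt(85) - 21465) = sqrt(-21465 - 2*sqrt(85)) ≈ 146.57*I)
R/O = -2072867236/sqrt(-21465 - 2*sqrt(85))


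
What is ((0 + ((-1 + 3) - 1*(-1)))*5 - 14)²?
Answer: 1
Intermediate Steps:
((0 + ((-1 + 3) - 1*(-1)))*5 - 14)² = ((0 + (2 + 1))*5 - 14)² = ((0 + 3)*5 - 14)² = (3*5 - 14)² = (15 - 14)² = 1² = 1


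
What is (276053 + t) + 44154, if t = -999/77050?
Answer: 24671948351/77050 ≈ 3.2021e+5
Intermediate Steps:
t = -999/77050 (t = -999*1/77050 = -999/77050 ≈ -0.012966)
(276053 + t) + 44154 = (276053 - 999/77050) + 44154 = 21269882651/77050 + 44154 = 24671948351/77050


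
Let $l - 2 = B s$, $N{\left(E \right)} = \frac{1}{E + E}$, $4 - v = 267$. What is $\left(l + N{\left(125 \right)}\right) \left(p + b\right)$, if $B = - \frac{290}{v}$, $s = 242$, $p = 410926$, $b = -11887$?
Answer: $\frac{7053717830757}{65750} \approx 1.0728 \cdot 10^{8}$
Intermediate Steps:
$v = -263$ ($v = 4 - 267 = -263$)
$N{\left(E \right)} = \frac{1}{2 E}$
$B = \frac{290}{263}$ ($B = - \frac{290}{-263} = \left(-290\right) \left(- \frac{1}{263}\right) = \frac{290}{263} \approx 1.1027$)
$l = \frac{70706}{263}$ ($l = 2 + \frac{290}{263} \cdot 242 = 2 + \frac{70180}{263} = \frac{70706}{263} \approx 268.84$)
$\left(l + N{\left(125 \right)}\right) \left(p + b\right) = \left(\frac{70706}{263} + \frac{1}{2 \cdot 125}\right) \left(410926 - 11887\right) = \left(\frac{70706}{263} + \frac{1}{2} \cdot \frac{1}{125}\right) 399039 = \left(\frac{70706}{263} + \frac{1}{250}\right) 399039 = \frac{17676763}{65750} \cdot 399039 = \frac{7053717830757}{65750}$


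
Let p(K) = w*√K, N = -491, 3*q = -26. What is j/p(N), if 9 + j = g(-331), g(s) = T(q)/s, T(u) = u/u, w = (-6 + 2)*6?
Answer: -745*I*√491/975126 ≈ -0.016929*I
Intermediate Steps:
q = -26/3 (q = (⅓)*(-26) = -26/3 ≈ -8.6667)
w = -24 (w = -4*6 = -24)
p(K) = -24*√K
T(u) = 1
g(s) = 1/s
j = -2980/331 (j = -9 + 1/(-331) = -9 - 1/331 = -2980/331 ≈ -9.0030)
j/p(N) = -2980*I*√491/11784/331 = -745*I*√491/975126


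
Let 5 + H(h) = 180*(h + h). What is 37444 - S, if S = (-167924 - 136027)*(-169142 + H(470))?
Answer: 16146847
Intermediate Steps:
H(h) = -5 + 360*h (H(h) = -5 + 180*(h + h) = -5 + 180*(2*h) = -5 + 360*h)
S = -16109403 (S = (-167924 - 136027)*(-169142 + (-5 + 360*470)) = -303951*(-169142 + (-5 + 169200)) = -303951*(-169142 + 169195) = -303951*53 = -16109403)
37444 - S = 37444 - 1*(-16109403) = 37444 + 16109403 = 16146847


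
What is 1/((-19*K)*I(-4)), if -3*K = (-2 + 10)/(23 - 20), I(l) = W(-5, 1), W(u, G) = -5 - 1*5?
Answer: -9/1520 ≈ -0.0059211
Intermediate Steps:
W(u, G) = -10 (W(u, G) = -5 - 5 = -10)
I(l) = -10
K = -8/9 (K = -(-2 + 10)/(3*(23 - 20)) = -8/(3*3) = -1/3*8/3 = -8/9 ≈ -0.88889)
1/((-19*K)*I(-4)) = 1/(-19*(-8/9)*(-10)) = 1/((152/9)*(-10)) = 1/(-1520/9) = -9/1520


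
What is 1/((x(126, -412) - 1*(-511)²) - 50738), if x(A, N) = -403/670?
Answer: -670/208945933 ≈ -3.2066e-6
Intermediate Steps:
x(A, N) = -403/670 (x(A, N) = -403*1/670 = -403/670)
1/((x(126, -412) - 1*(-511)²) - 50738) = 1/((-403/670 - 1*(-511)²) - 50738) = 1/((-403/670 - 1*261121) - 50738) = 1/((-403/670 - 261121) - 50738) = 1/(-174951473/670 - 50738) = 1/(-208945933/670) = -670/208945933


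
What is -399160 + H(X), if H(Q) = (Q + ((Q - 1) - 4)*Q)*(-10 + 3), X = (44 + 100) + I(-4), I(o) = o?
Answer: -532440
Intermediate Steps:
X = 140 (X = (44 + 100) - 4 = 144 - 4 = 140)
H(Q) = -7*Q - 7*Q*(-5 + Q) (H(Q) = (Q + ((-1 + Q) - 4)*Q)*(-7) = (Q + (-5 + Q)*Q)*(-7) = (Q + Q*(-5 + Q))*(-7) = -7*Q - 7*Q*(-5 + Q))
-399160 + H(X) = -399160 + 7*140*(4 - 1*140) = -399160 + 7*140*(4 - 140) = -399160 + 7*140*(-136) = -399160 - 133280 = -532440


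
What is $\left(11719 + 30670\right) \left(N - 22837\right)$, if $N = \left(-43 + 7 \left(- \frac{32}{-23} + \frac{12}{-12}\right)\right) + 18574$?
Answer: $-182410925$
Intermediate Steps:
$N = \frac{426276}{23}$ ($N = \left(-43 + 7 \left(\left(-32\right) \left(- \frac{1}{23}\right) + 12 \left(- \frac{1}{12}\right)\right)\right) + 18574 = \left(-43 + 7 \left(\frac{32}{23} - 1\right)\right) + 18574 = \left(-43 + 7 \cdot \frac{9}{23}\right) + 18574 = \left(-43 + \frac{63}{23}\right) + 18574 = - \frac{926}{23} + 18574 = \frac{426276}{23} \approx 18534.0$)
$\left(11719 + 30670\right) \left(N - 22837\right) = \left(11719 + 30670\right) \left(\frac{426276}{23} - 22837\right) = 42389 \left(\frac{426276}{23} - 22837\right) = 42389 \left(- \frac{98975}{23}\right) = -182410925$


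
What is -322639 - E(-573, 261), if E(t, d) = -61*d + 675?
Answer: -307393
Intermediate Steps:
E(t, d) = 675 - 61*d
-322639 - E(-573, 261) = -322639 - (675 - 61*261) = -322639 - (675 - 15921) = -322639 - 1*(-15246) = -322639 + 15246 = -307393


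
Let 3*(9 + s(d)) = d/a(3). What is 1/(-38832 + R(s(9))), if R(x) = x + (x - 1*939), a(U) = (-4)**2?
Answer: -8/318309 ≈ -2.5133e-5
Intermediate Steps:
a(U) = 16
s(d) = -9 + d/48 (s(d) = -9 + (d/16)/3 = -9 + d/48)
R(x) = -939 + 2*x (R(x) = x + (x - 939) = x + (-939 + x) = -939 + 2*x)
1/(-38832 + R(s(9))) = 1/(-38832 + (-939 + 2*(-9 + (1/48)*9))) = 1/(-38832 + (-939 + 2*(-9 + 3/16))) = 1/(-38832 + (-939 + 2*(-141/16))) = 1/(-38832 + (-939 - 141/8)) = 1/(-38832 - 7653/8) = 1/(-318309/8) = -8/318309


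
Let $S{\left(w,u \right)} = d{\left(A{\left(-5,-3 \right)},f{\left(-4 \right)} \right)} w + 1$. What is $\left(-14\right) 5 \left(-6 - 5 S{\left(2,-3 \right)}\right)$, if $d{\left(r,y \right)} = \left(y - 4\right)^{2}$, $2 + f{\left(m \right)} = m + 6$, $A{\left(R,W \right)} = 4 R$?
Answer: $11970$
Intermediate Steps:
$f{\left(m \right)} = 4 + m$ ($f{\left(m \right)} = -2 + \left(m + 6\right) = -2 + \left(6 + m\right) = 4 + m$)
$d{\left(r,y \right)} = \left(-4 + y\right)^{2}$
$S{\left(w,u \right)} = 1 + 16 w$ ($S{\left(w,u \right)} = \left(-4 + \left(4 - 4\right)\right)^{2} w + 1 = \left(-4 + 0\right)^{2} w + 1 = \left(-4\right)^{2} w + 1 = 16 w + 1 = 1 + 16 w$)
$\left(-14\right) 5 \left(-6 - 5 S{\left(2,-3 \right)}\right) = \left(-14\right) 5 \left(-6 - 5 \left(1 + 16 \cdot 2\right)\right) = - 70 \left(-6 - 5 \left(1 + 32\right)\right) = - 70 \left(-6 - 5 \cdot 33\right) = - 70 \left(-6 - 165\right) = \left(-70\right) \left(-171\right) = 11970$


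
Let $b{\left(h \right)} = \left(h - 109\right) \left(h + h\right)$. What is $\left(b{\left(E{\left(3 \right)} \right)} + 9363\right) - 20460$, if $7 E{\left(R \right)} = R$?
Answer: $- \frac{548313}{49} \approx -11190.0$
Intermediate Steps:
$E{\left(R \right)} = \frac{R}{7}$
$b{\left(h \right)} = 2 h \left(-109 + h\right)$ ($b{\left(h \right)} = \left(-109 + h\right) 2 h = 2 h \left(-109 + h\right)$)
$\left(b{\left(E{\left(3 \right)} \right)} + 9363\right) - 20460 = \left(2 \cdot \frac{1}{7} \cdot 3 \left(-109 + \frac{1}{7} \cdot 3\right) + 9363\right) - 20460 = \left(2 \cdot \frac{3}{7} \left(-109 + \frac{3}{7}\right) + 9363\right) - 20460 = \left(2 \cdot \frac{3}{7} \left(- \frac{760}{7}\right) + 9363\right) - 20460 = \left(- \frac{4560}{49} + 9363\right) - 20460 = \frac{454227}{49} - 20460 = - \frac{548313}{49}$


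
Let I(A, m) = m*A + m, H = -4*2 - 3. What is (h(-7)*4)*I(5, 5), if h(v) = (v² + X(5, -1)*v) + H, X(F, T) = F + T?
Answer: 1200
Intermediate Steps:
H = -11 (H = -8 - 3 = -11)
h(v) = -11 + v² + 4*v (h(v) = (v² + (5 - 1)*v) - 11 = (v² + 4*v) - 11 = -11 + v² + 4*v)
I(A, m) = m + A*m (I(A, m) = A*m + m = m + A*m)
(h(-7)*4)*I(5, 5) = ((-11 + (-7)² + 4*(-7))*4)*(5*(1 + 5)) = ((-11 + 49 - 28)*4)*(5*6) = (10*4)*30 = 40*30 = 1200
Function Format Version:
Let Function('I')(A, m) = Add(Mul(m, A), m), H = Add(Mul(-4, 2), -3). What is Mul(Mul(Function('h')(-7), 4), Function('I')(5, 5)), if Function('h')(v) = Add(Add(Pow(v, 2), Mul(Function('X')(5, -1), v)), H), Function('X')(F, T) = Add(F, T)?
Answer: 1200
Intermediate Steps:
H = -11 (H = Add(-8, -3) = -11)
Function('h')(v) = Add(-11, Pow(v, 2), Mul(4, v)) (Function('h')(v) = Add(Add(Pow(v, 2), Mul(Add(5, -1), v)), -11) = Add(Add(Pow(v, 2), Mul(4, v)), -11) = Add(-11, Pow(v, 2), Mul(4, v)))
Function('I')(A, m) = Add(m, Mul(A, m)) (Function('I')(A, m) = Add(Mul(A, m), m) = Add(m, Mul(A, m)))
Mul(Mul(Function('h')(-7), 4), Function('I')(5, 5)) = Mul(Mul(Add(-11, Pow(-7, 2), Mul(4, -7)), 4), Mul(5, Add(1, 5))) = Mul(Mul(Add(-11, 49, -28), 4), Mul(5, 6)) = Mul(Mul(10, 4), 30) = Mul(40, 30) = 1200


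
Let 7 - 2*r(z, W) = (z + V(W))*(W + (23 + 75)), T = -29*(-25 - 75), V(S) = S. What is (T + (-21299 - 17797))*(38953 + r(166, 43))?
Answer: -876739512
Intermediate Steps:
T = 2900 (T = -29*(-100) = 2900)
r(z, W) = 7/2 - (98 + W)*(W + z)/2 (r(z, W) = 7/2 - (z + W)*(W + (23 + 75))/2 = 7/2 - (W + z)*(W + 98)/2 = 7/2 - (W + z)*(98 + W)/2 = 7/2 - (98 + W)*(W + z)/2)
(T + (-21299 - 17797))*(38953 + r(166, 43)) = (2900 + (-21299 - 17797))*(38953 + (7/2 - 49*43 - 49*166 - 1/2*43**2 - 1/2*43*166)) = (2900 - 39096)*(38953 + (7/2 - 2107 - 8134 - 1/2*1849 - 3569)) = -36196*(38953 + (7/2 - 2107 - 8134 - 1849/2 - 3569)) = -36196*(38953 - 14731) = -36196*24222 = -876739512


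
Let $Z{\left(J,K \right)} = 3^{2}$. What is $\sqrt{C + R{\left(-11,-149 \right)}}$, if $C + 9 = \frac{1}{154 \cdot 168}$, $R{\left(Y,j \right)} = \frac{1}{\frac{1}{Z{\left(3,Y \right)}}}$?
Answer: $\frac{\sqrt{33}}{924} \approx 0.0062171$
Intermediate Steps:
$Z{\left(J,K \right)} = 9$
$R{\left(Y,j \right)} = 9$ ($R{\left(Y,j \right)} = \frac{1}{\frac{1}{9}} = 9$)
$C = - \frac{232847}{25872}$ ($C = -9 + \frac{1}{154 \cdot 168} = -9 + \frac{1}{25872} = - \frac{232847}{25872} \approx -9.0$)
$\sqrt{C + R{\left(-11,-149 \right)}} = \sqrt{- \frac{232847}{25872} + 9} = \sqrt{\frac{1}{25872}} = \frac{\sqrt{33}}{924}$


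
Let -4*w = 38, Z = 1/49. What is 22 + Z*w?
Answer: 2137/98 ≈ 21.806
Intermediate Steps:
Z = 1/49 ≈ 0.020408
w = -19/2 (w = -¼*38 = -19/2 ≈ -9.5000)
22 + Z*w = 22 + (1/49)*(-19/2) = 22 - 19/98 = 2137/98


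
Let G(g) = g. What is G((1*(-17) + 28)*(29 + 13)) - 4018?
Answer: -3556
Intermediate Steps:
G((1*(-17) + 28)*(29 + 13)) - 4018 = (1*(-17) + 28)*(29 + 13) - 4018 = (-17 + 28)*42 - 4018 = 11*42 - 4018 = 462 - 4018 = -3556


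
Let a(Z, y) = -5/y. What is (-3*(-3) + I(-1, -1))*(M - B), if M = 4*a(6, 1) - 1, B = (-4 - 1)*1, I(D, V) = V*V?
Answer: -160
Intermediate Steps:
I(D, V) = V**2
B = -5 (B = -5*1 = -5)
M = -21 (M = 4*(-5/1) - 1 = 4*(-5*1) - 1 = 4*(-5) - 1 = -20 - 1 = -21)
(-3*(-3) + I(-1, -1))*(M - B) = (-3*(-3) + (-1)**2)*(-21 - 1*(-5)) = (9 + 1)*(-21 + 5) = 10*(-16) = -160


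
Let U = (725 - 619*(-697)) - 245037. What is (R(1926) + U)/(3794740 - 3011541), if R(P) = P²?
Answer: 3896607/783199 ≈ 4.9752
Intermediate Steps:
U = 187131 (U = (725 + 431443) - 245037 = 432168 - 245037 = 187131)
(R(1926) + U)/(3794740 - 3011541) = (1926² + 187131)/(3794740 - 3011541) = (3709476 + 187131)/783199 = 3896607*(1/783199) = 3896607/783199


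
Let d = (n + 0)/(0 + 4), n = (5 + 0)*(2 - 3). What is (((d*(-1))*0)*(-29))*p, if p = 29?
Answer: 0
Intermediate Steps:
n = -5 (n = 5*(-1) = -5)
d = -5/4 (d = (-5 + 0)/(0 + 4) = -5/4 ≈ -1.2500)
(((d*(-1))*0)*(-29))*p = ((-5/4*(-1)*0)*(-29))*29 = (((5/4)*0)*(-29))*29 = (0*(-29))*29 = 0*29 = 0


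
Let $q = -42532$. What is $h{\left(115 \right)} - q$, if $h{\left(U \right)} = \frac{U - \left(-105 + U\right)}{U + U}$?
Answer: $\frac{1956493}{46} \approx 42532.0$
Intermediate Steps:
$h{\left(U \right)} = \frac{105}{2 U}$
$h{\left(115 \right)} - q = \frac{105}{2 \cdot 115} - -42532 = \frac{105}{2} \cdot \frac{1}{115} + 42532 = \frac{21}{46} + 42532 = \frac{1956493}{46}$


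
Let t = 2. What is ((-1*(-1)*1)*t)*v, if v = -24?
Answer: -48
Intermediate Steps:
((-1*(-1)*1)*t)*v = ((-1*(-1)*1)*2)*(-24) = ((1*1)*2)*(-24) = (1*2)*(-24) = 2*(-24) = -48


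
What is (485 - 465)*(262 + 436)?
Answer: 13960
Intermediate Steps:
(485 - 465)*(262 + 436) = 20*698 = 13960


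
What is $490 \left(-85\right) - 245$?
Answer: $-41895$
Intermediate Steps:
$490 \left(-85\right) - 245 = -41650 - 245 = -41895$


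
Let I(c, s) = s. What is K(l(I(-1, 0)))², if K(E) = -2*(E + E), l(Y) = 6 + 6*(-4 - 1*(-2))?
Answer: 576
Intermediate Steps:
l(Y) = -6 (l(Y) = 6 + 6*(-4 + 2) = 6 + 6*(-2) = 6 - 12 = -6)
K(E) = -4*E
K(l(I(-1, 0)))² = (-4*(-6))² = 24² = 576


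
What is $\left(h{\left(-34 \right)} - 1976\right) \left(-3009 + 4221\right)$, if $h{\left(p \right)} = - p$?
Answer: $-2353704$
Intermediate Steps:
$\left(h{\left(-34 \right)} - 1976\right) \left(-3009 + 4221\right) = \left(\left(-1\right) \left(-34\right) - 1976\right) \left(-3009 + 4221\right) = \left(34 - 1976\right) 1212 = \left(-1942\right) 1212 = -2353704$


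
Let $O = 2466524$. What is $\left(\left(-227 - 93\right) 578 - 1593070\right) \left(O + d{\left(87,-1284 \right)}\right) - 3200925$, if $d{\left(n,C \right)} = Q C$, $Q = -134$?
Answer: $-4691477598325$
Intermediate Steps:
$d{\left(n,C \right)} = - 134 C$
$\left(\left(-227 - 93\right) 578 - 1593070\right) \left(O + d{\left(87,-1284 \right)}\right) - 3200925 = \left(\left(-227 - 93\right) 578 - 1593070\right) \left(2466524 - -172056\right) - 3200925 = \left(\left(-320\right) 578 - 1593070\right) \left(2466524 + 172056\right) - 3200925 = \left(-184960 - 1593070\right) 2638580 - 3200925 = \left(-1778030\right) 2638580 - 3200925 = -4691474397400 - 3200925 = -4691477598325$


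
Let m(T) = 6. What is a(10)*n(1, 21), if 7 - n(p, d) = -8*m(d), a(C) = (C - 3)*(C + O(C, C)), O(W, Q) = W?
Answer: 7700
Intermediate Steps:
a(C) = 2*C*(-3 + C) (a(C) = (C - 3)*(C + C) = (-3 + C)*(2*C) = 2*C*(-3 + C))
n(p, d) = 55 (n(p, d) = 7 - (-8)*6 = 7 - 1*(-48) = 7 + 48 = 55)
a(10)*n(1, 21) = (2*10*(-3 + 10))*55 = (2*10*7)*55 = 140*55 = 7700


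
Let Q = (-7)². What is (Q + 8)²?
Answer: 3249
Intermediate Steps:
Q = 49
(Q + 8)² = (49 + 8)² = 57² = 3249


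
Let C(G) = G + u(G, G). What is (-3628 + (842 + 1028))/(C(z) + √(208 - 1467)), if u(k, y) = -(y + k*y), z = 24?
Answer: 1012608/333035 + 1758*I*√1259/333035 ≈ 3.0405 + 0.1873*I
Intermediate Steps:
u(k, y) = -y - k*y
C(G) = G - G*(1 + G)
(-3628 + (842 + 1028))/(C(z) + √(208 - 1467)) = (-3628 + (842 + 1028))/(-1*24² + √(208 - 1467)) = (-3628 + 1870)/(-1*576 + √(-1259)) = -1758/(-576 + I*√1259)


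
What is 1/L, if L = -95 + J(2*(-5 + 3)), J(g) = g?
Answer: -1/99 ≈ -0.010101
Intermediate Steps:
L = -99 (L = -95 + 2*(-5 + 3) = -95 + 2*(-2) = -95 - 4 = -99)
1/L = 1/(-99) = -1/99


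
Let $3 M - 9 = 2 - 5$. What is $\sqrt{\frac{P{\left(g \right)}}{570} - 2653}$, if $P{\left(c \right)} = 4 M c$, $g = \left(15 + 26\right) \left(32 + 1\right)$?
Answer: $\frac{i \sqrt{23771945}}{95} \approx 51.323 i$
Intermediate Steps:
$M = 2$ ($M = 3 + \frac{2 - 5}{3} = 3 + \frac{1}{3} \left(-3\right) = 3 - 1 = 2$)
$g = 1353$ ($g = 41 \cdot 33 = 1353$)
$P{\left(c \right)} = 8 c$ ($P{\left(c \right)} = 4 \cdot 2 c = 8 c$)
$\sqrt{\frac{P{\left(g \right)}}{570} - 2653} = \sqrt{\frac{8 \cdot 1353}{570} - 2653} = \sqrt{10824 \cdot \frac{1}{570} - 2653} = \sqrt{\frac{1804}{95} - 2653} = \sqrt{- \frac{250231}{95}} = \frac{i \sqrt{23771945}}{95}$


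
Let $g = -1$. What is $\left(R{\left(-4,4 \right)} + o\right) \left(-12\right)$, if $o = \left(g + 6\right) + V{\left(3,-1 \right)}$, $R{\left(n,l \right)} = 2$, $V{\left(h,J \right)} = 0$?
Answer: $-84$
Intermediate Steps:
$o = 5$ ($o = \left(-1 + 6\right) + 0 = 5 + 0 = 5$)
$\left(R{\left(-4,4 \right)} + o\right) \left(-12\right) = \left(2 + 5\right) \left(-12\right) = 7 \left(-12\right) = -84$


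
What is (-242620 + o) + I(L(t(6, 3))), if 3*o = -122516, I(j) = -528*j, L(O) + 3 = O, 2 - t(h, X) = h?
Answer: -839288/3 ≈ -2.7976e+5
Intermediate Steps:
t(h, X) = 2 - h
L(O) = -3 + O
o = -122516/3 (o = (⅓)*(-122516) = -122516/3 ≈ -40839.)
(-242620 + o) + I(L(t(6, 3))) = (-242620 - 122516/3) - 528*(-3 + (2 - 1*6)) = -850376/3 - 528*(-3 + (2 - 6)) = -850376/3 - 528*(-3 - 4) = -850376/3 - 528*(-7) = -850376/3 + 3696 = -839288/3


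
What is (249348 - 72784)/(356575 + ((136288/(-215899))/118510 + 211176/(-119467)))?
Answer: 269852067823890850060/544969665835069111257 ≈ 0.49517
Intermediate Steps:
(249348 - 72784)/(356575 + ((136288/(-215899))/118510 + 211176/(-119467))) = 176564/(356575 + ((136288*(-1/215899))*(1/118510) + 211176*(-1/119467))) = 176564/(356575 + (-136288/215899*1/118510 - 211176/119467)) = 176564/(356575 + (-68144/12793095245 - 211176/119467)) = 176564/(356575 - 2701602822417368/1528352709634415) = 176564/(544969665835069111257/1528352709634415) = 176564*(1528352709634415/544969665835069111257) = 269852067823890850060/544969665835069111257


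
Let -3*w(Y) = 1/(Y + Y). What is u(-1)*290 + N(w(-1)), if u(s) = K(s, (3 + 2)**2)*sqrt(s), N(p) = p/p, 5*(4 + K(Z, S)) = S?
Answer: 1 + 290*I ≈ 1.0 + 290.0*I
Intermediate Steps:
K(Z, S) = -4 + S/5
w(Y) = -1/(6*Y) (w(Y) = -1/(3*(Y + Y)) = -1/(2*Y)/3 = -1/(6*Y))
N(p) = 1
u(s) = sqrt(s) (u(s) = (-4 + (3 + 2)**2/5)*sqrt(s) = (-4 + (1/5)*5**2)*sqrt(s) = (-4 + (1/5)*25)*sqrt(s) = (-4 + 5)*sqrt(s) = 1*sqrt(s) = sqrt(s))
u(-1)*290 + N(w(-1)) = sqrt(-1)*290 + 1 = I*290 + 1 = 290*I + 1 = 1 + 290*I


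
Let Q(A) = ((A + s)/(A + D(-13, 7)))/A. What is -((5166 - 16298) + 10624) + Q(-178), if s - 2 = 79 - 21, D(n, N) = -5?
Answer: 8273737/16287 ≈ 508.00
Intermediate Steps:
s = 60 (s = 2 + (79 - 21) = 2 + 58 = 60)
Q(A) = (60 + A)/(A*(-5 + A)) (Q(A) = ((A + 60)/(A - 5))/A = ((60 + A)/(-5 + A))/A = (60 + A)/(A*(-5 + A)))
-((5166 - 16298) + 10624) + Q(-178) = -((5166 - 16298) + 10624) + (60 - 178)/((-178)*(-5 - 178)) = -(-11132 + 10624) - 1/178*(-118)/(-183) = -1*(-508) - 1/178*(-1/183)*(-118) = 508 - 59/16287 = 8273737/16287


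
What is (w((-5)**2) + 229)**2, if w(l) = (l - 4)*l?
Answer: 568516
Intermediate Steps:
w(l) = l*(-4 + l) (w(l) = (-4 + l)*l = l*(-4 + l))
(w((-5)**2) + 229)**2 = ((-5)**2*(-4 + (-5)**2) + 229)**2 = (25*(-4 + 25) + 229)**2 = (25*21 + 229)**2 = (525 + 229)**2 = 754**2 = 568516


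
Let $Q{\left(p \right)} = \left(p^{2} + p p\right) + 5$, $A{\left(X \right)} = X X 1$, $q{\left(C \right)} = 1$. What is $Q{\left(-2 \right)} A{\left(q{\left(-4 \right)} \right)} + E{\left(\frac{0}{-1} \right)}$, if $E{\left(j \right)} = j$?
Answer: $13$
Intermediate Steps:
$A{\left(X \right)} = X^{2}$ ($A{\left(X \right)} = X^{2} \cdot 1 = X^{2}$)
$Q{\left(p \right)} = 5 + 2 p^{2}$ ($Q{\left(p \right)} = \left(p^{2} + p^{2}\right) + 5 = 2 p^{2} + 5 = 5 + 2 p^{2}$)
$Q{\left(-2 \right)} A{\left(q{\left(-4 \right)} \right)} + E{\left(\frac{0}{-1} \right)} = \left(5 + 2 \left(-2\right)^{2}\right) 1^{2} + \frac{0}{-1} = \left(5 + 2 \cdot 4\right) 1 + 0 \left(-1\right) = \left(5 + 8\right) 1 + 0 = 13 \cdot 1 + 0 = 13 + 0 = 13$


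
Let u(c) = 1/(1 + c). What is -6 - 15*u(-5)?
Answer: -9/4 ≈ -2.2500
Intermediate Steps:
-6 - 15*u(-5) = -6 - 15/(1 - 5) = -6 - 15/(-4) = -6 - 15*(-1/4) = -6 + 15/4 = -9/4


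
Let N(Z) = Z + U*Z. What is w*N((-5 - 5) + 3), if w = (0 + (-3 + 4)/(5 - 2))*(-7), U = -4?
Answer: -49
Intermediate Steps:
N(Z) = -3*Z (N(Z) = Z - 4*Z = -3*Z)
w = -7/3 (w = (0 + 1/3)*(-7) = (0 + 1*(⅓))*(-7) = (0 + ⅓)*(-7) = (⅓)*(-7) = -7/3 ≈ -2.3333)
w*N((-5 - 5) + 3) = -(-7)*((-5 - 5) + 3) = -(-7)*(-10 + 3) = -(-7)*(-7) = -7/3*21 = -49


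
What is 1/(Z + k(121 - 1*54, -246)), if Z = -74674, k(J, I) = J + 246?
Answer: -1/74361 ≈ -1.3448e-5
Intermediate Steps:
k(J, I) = 246 + J
1/(Z + k(121 - 1*54, -246)) = 1/(-74674 + (246 + (121 - 1*54))) = 1/(-74674 + (246 + (121 - 54))) = 1/(-74674 + (246 + 67)) = 1/(-74674 + 313) = 1/(-74361) = -1/74361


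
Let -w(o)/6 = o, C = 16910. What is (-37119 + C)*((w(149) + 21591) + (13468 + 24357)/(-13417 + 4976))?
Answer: -3529816140368/8441 ≈ -4.1817e+8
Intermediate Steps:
w(o) = -6*o
(-37119 + C)*((w(149) + 21591) + (13468 + 24357)/(-13417 + 4976)) = (-37119 + 16910)*((-6*149 + 21591) + (13468 + 24357)/(-13417 + 4976)) = -20209*((-894 + 21591) + 37825/(-8441)) = -20209*(20697 + 37825*(-1/8441)) = -20209*(20697 - 37825/8441) = -20209*174665552/8441 = -3529816140368/8441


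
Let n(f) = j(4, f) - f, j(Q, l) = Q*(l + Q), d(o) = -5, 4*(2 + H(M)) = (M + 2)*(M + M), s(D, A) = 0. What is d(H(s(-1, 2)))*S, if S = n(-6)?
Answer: 10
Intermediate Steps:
H(M) = -2 + M*(2 + M)/2 (H(M) = -2 + ((M + 2)*(M + M))/4 = -2 + ((2 + M)*(2*M))/4 = -2 + (2*M*(2 + M))/4 = -2 + M*(2 + M)/2)
j(Q, l) = Q*(Q + l)
n(f) = 16 + 3*f (n(f) = 4*(4 + f) - f = (16 + 4*f) - f = 16 + 3*f)
S = -2 (S = 16 + 3*(-6) = 16 - 18 = -2)
d(H(s(-1, 2)))*S = -5*(-2) = 10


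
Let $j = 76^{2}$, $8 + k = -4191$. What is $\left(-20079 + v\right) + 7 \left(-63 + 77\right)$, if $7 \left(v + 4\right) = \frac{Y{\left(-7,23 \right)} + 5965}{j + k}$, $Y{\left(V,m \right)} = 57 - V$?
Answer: $- \frac{220608386}{11039} \approx -19984.0$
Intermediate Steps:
$k = -4199$ ($k = -8 - 4191 = -4199$)
$j = 5776$
$v = - \frac{38127}{11039}$ ($v = -4 + \frac{\left(\left(57 - -7\right) + 5965\right) \frac{1}{5776 - 4199}}{7} = -4 + \frac{\left(\left(57 + 7\right) + 5965\right) \frac{1}{1577}}{7} = -4 + \frac{\left(64 + 5965\right) \frac{1}{1577}}{7} = -4 + \frac{6029 \cdot \frac{1}{1577}}{7} = -4 + \frac{1}{7} \cdot \frac{6029}{1577} = -4 + \frac{6029}{11039} = - \frac{38127}{11039} \approx -3.4538$)
$\left(-20079 + v\right) + 7 \left(-63 + 77\right) = \left(-20079 - \frac{38127}{11039}\right) + 7 \left(-63 + 77\right) = - \frac{221690208}{11039} + 7 \cdot 14 = - \frac{221690208}{11039} + 98 = - \frac{220608386}{11039}$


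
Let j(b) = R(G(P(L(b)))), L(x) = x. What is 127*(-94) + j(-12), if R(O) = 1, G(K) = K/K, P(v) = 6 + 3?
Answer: -11937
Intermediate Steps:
P(v) = 9
G(K) = 1
j(b) = 1
127*(-94) + j(-12) = 127*(-94) + 1 = -11938 + 1 = -11937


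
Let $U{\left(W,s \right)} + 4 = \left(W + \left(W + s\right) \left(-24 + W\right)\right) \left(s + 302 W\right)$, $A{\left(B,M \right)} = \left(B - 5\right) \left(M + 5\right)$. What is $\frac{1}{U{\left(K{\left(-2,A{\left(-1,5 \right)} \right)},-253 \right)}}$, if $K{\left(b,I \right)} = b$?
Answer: $- \frac{1}{5680200} \approx -1.7605 \cdot 10^{-7}$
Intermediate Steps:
$A{\left(B,M \right)} = \left(-5 + B\right) \left(5 + M\right)$
$U{\left(W,s \right)} = -4 + \left(W + \left(-24 + W\right) \left(W + s\right)\right) \left(s + 302 W\right)$ ($U{\left(W,s \right)} = -4 + \left(W + \left(W + s\right) \left(-24 + W\right)\right) \left(s + 302 W\right) = -4 + \left(W + \left(-24 + W\right) \left(W + s\right)\right) \left(s + 302 W\right)$)
$\frac{1}{U{\left(K{\left(-2,A{\left(-1,5 \right)} \right)},-253 \right)}} = \frac{1}{-4 - 6946 \left(-2\right)^{2} - 24 \left(-253\right)^{2} + 302 \left(-2\right)^{3} - 2 \left(-253\right)^{2} - \left(-14542\right) \left(-253\right) + 303 \left(-253\right) \left(-2\right)^{2}} = \frac{1}{-4 - 27784 - 1536216 + 302 \left(-8\right) - 128018 - 3679126 + 303 \left(-253\right) 4} = \frac{1}{-4 - 27784 - 1536216 - 2416 - 128018 - 3679126 - 306636} = \frac{1}{-5680200} = - \frac{1}{5680200}$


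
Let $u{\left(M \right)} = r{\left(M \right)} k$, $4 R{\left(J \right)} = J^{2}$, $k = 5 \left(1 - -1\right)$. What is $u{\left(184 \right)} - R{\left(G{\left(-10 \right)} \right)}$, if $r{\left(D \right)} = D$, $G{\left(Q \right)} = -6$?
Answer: $1831$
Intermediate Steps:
$k = 10$ ($k = 5 \left(1 + 1\right) = 5 \cdot 2 = 10$)
$R{\left(J \right)} = \frac{J^{2}}{4}$
$u{\left(M \right)} = 10 M$ ($u{\left(M \right)} = M 10 = 10 M$)
$u{\left(184 \right)} - R{\left(G{\left(-10 \right)} \right)} = 10 \cdot 184 - \frac{\left(-6\right)^{2}}{4} = 1840 - \frac{1}{4} \cdot 36 = 1840 - 9 = 1831$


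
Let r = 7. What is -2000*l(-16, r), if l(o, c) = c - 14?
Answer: 14000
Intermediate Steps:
l(o, c) = -14 + c
-2000*l(-16, r) = -2000*(-14 + 7) = -2000*(-7) = 14000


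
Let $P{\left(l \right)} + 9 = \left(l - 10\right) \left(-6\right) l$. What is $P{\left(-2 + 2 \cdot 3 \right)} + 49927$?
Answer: $50062$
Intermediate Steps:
$P{\left(l \right)} = -9 + l \left(60 - 6 l\right)$ ($P{\left(l \right)} = -9 + \left(l - 10\right) \left(-6\right) l = -9 + \left(-10 + l\right) \left(-6\right) l = -9 + \left(60 - 6 l\right) l = -9 + l \left(60 - 6 l\right)$)
$P{\left(-2 + 2 \cdot 3 \right)} + 49927 = \left(-9 - 6 \left(-2 + 2 \cdot 3\right)^{2} + 60 \left(-2 + 2 \cdot 3\right)\right) + 49927 = \left(-9 - 6 \left(-2 + 6\right)^{2} + 60 \left(-2 + 6\right)\right) + 49927 = \left(-9 - 6 \cdot 4^{2} + 60 \cdot 4\right) + 49927 = \left(-9 - 96 + 240\right) + 49927 = 135 + 49927 = 50062$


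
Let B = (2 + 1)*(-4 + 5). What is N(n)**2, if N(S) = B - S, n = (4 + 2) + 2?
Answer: 25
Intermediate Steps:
B = 3 (B = 3*1 = 3)
n = 8 (n = 6 + 2 = 8)
N(S) = 3 - S
N(n)**2 = (3 - 1*8)**2 = (3 - 8)**2 = (-5)**2 = 25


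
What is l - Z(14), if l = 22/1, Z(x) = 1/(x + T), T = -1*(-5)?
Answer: 417/19 ≈ 21.947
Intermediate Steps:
T = 5
Z(x) = 1/(5 + x) (Z(x) = 1/(x + 5) = 1/(5 + x))
l = 22 (l = 1*22 = 22)
l - Z(14) = 22 - 1/(5 + 14) = 22 - 1/19 = 417/19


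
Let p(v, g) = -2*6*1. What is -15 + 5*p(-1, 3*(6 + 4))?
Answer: -75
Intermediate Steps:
p(v, g) = -12 (p(v, g) = -12*1 = -12)
-15 + 5*p(-1, 3*(6 + 4)) = -15 + 5*(-12) = -15 - 60 = -75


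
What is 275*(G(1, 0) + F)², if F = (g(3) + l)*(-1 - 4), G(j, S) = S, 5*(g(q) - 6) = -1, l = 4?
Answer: 660275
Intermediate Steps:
g(q) = 29/5 (g(q) = 6 + (⅕)*(-1) = 6 - ⅕ = 29/5)
F = -49 (F = (29/5 + 4)*(-1 - 4) = (49/5)*(-5) = -49)
275*(G(1, 0) + F)² = 275*(0 - 49)² = 275*(-49)² = 275*2401 = 660275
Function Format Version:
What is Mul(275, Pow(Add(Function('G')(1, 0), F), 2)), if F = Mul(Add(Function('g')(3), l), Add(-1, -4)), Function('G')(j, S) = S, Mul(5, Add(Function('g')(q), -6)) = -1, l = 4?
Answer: 660275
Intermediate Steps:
Function('g')(q) = Rational(29, 5) (Function('g')(q) = Add(6, Mul(Rational(1, 5), -1)) = Add(6, Rational(-1, 5)) = Rational(29, 5))
F = -49 (F = Mul(Add(Rational(29, 5), 4), Add(-1, -4)) = Mul(Rational(49, 5), -5) = -49)
Mul(275, Pow(Add(Function('G')(1, 0), F), 2)) = Mul(275, Pow(Add(0, -49), 2)) = Mul(275, Pow(-49, 2)) = Mul(275, 2401) = 660275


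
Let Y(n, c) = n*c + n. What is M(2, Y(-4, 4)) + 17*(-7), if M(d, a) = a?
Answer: -139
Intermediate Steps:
Y(n, c) = n + c*n (Y(n, c) = c*n + n = n + c*n)
M(2, Y(-4, 4)) + 17*(-7) = -4*(1 + 4) + 17*(-7) = -4*5 - 119 = -20 - 119 = -139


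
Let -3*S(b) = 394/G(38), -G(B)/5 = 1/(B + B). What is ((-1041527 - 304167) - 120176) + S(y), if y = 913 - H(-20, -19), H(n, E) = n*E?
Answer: -21958106/15 ≈ -1.4639e+6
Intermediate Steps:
G(B) = -5/(2*B) (G(B) = -5/(B + B) = -5*1/(2*B) = -5/(2*B))
H(n, E) = E*n
y = 533 (y = 913 - (-19)*(-20) = 913 - 1*380 = 913 - 380 = 533)
S(b) = 29944/15 (S(b) = -394/(3*((-5/2/38))) = -394/(3*((-5/2*1/38))) = -394/(3*(-5/76)) = -394*(-76)/(3*5) = -⅓*(-29944/5) = 29944/15)
((-1041527 - 304167) - 120176) + S(y) = ((-1041527 - 304167) - 120176) + 29944/15 = (-1345694 - 120176) + 29944/15 = -1465870 + 29944/15 = -21958106/15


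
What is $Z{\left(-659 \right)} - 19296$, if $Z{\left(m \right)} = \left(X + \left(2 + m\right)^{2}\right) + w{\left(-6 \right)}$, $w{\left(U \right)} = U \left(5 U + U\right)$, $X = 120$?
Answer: $412689$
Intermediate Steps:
$w{\left(U \right)} = 6 U^{2}$ ($w{\left(U \right)} = U 6 U = 6 U^{2}$)
$Z{\left(m \right)} = 336 + \left(2 + m\right)^{2}$ ($Z{\left(m \right)} = \left(120 + \left(2 + m\right)^{2}\right) + 6 \left(-6\right)^{2} = \left(120 + \left(2 + m\right)^{2}\right) + 6 \cdot 36 = \left(120 + \left(2 + m\right)^{2}\right) + 216 = 336 + \left(2 + m\right)^{2}$)
$Z{\left(-659 \right)} - 19296 = \left(336 + \left(2 - 659\right)^{2}\right) - 19296 = \left(336 + \left(-657\right)^{2}\right) - 19296 = \left(336 + 431649\right) - 19296 = 431985 - 19296 = 412689$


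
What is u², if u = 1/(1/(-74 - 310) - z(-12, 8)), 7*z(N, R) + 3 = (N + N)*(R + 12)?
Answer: 147456/701985025 ≈ 0.00021006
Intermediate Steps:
z(N, R) = -3/7 + 2*N*(12 + R)/7 (z(N, R) = -3/7 + ((N + N)*(R + 12))/7 = -3/7 + ((2*N)*(12 + R))/7 = -3/7 + (2*N*(12 + R))/7 = -3/7 + 2*N*(12 + R)/7)
u = 384/26495 (u = 1/(1/(-74 - 310) - (-3/7 + (24/7)*(-12) + (2/7)*(-12)*8)) = 1/(1/(-384) - (-3/7 - 288/7 - 192/7)) = 1/(-1/384 - 1*(-69)) = 1/(-1/384 + 69) = 1/(26495/384) = 384/26495 ≈ 0.014493)
u² = (384/26495)² = 147456/701985025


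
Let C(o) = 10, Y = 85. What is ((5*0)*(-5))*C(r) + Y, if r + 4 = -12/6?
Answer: 85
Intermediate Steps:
r = -6 (r = -4 - 12/6 = -4 - 12*1/6 = -4 - 2 = -6)
((5*0)*(-5))*C(r) + Y = ((5*0)*(-5))*10 + 85 = (0*(-5))*10 + 85 = 0*10 + 85 = 0 + 85 = 85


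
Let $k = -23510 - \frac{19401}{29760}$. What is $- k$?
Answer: $\frac{233225667}{9920} \approx 23511.0$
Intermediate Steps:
$k = - \frac{233225667}{9920}$ ($k = -23510 - 19401 \cdot \frac{1}{29760} = -23510 - \frac{6467}{9920} = - \frac{233225667}{9920} \approx -23511.0$)
$- k = \left(-1\right) \left(- \frac{233225667}{9920}\right) = \frac{233225667}{9920}$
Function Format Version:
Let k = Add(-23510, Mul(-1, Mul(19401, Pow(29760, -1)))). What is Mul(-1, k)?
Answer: Rational(233225667, 9920) ≈ 23511.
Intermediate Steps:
k = Rational(-233225667, 9920) (k = Add(-23510, Mul(-1, Mul(19401, Rational(1, 29760)))) = Add(-23510, Mul(-1, Rational(6467, 9920))) = Add(-23510, Rational(-6467, 9920)) = Rational(-233225667, 9920) ≈ -23511.)
Mul(-1, k) = Mul(-1, Rational(-233225667, 9920)) = Rational(233225667, 9920)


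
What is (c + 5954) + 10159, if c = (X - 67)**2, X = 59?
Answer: 16177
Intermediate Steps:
c = 64 (c = (59 - 67)**2 = (-8)**2 = 64)
(c + 5954) + 10159 = (64 + 5954) + 10159 = 6018 + 10159 = 16177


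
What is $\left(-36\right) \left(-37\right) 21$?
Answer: $27972$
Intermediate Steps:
$\left(-36\right) \left(-37\right) 21 = 1332 \cdot 21 = 27972$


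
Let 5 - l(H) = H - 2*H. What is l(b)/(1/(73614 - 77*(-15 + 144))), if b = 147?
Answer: 9679512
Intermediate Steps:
l(H) = 5 + H (l(H) = 5 - (H - 2*H) = 5 - (-1)*H = 5 + H)
l(b)/(1/(73614 - 77*(-15 + 144))) = (5 + 147)/(1/(73614 - 77*(-15 + 144))) = 152/(1/(73614 - 77*129)) = 152/(1/(73614 - 9933)) = 152/(1/63681) = 152*63681 = 9679512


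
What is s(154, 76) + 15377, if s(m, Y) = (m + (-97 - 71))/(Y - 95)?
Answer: 292177/19 ≈ 15378.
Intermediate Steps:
s(m, Y) = (-168 + m)/(-95 + Y) (s(m, Y) = (m - 168)/(-95 + Y) = (-168 + m)/(-95 + Y))
s(154, 76) + 15377 = (-168 + 154)/(-95 + 76) + 15377 = -14/(-19) + 15377 = -1/19*(-14) + 15377 = 14/19 + 15377 = 292177/19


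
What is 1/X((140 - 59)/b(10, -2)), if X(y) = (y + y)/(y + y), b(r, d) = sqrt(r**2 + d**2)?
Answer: 1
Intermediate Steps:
b(r, d) = sqrt(d**2 + r**2)
X(y) = 1 (X(y) = (2*y)/((2*y)) = (2*y)*(1/(2*y)) = 1)
1/X((140 - 59)/b(10, -2)) = 1/1 = 1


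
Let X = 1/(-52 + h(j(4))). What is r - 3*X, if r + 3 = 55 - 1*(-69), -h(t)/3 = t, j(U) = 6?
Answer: 8473/70 ≈ 121.04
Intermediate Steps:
h(t) = -3*t
r = 121 (r = -3 + (55 - 1*(-69)) = -3 + (55 + 69) = -3 + 124 = 121)
X = -1/70 (X = 1/(-52 - 3*6) = 1/(-52 - 18) = 1/(-70) = -1/70 ≈ -0.014286)
r - 3*X = 121 - 3*(-1/70) = 121 + 3/70 = 8473/70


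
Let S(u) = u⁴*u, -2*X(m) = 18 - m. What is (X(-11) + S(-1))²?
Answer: 961/4 ≈ 240.25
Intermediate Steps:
X(m) = -9 + m/2 (X(m) = -(18 - m)/2 = -9 + m/2)
S(u) = u⁵
(X(-11) + S(-1))² = ((-9 + (½)*(-11)) + (-1)⁵)² = ((-9 - 11/2) - 1)² = (-29/2 - 1)² = (-31/2)² = 961/4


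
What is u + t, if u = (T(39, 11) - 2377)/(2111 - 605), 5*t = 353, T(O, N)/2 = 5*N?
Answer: 520283/7530 ≈ 69.095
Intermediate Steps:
T(O, N) = 10*N (T(O, N) = 2*(5*N) = 10*N)
t = 353/5 (t = (1/5)*353 = 353/5 ≈ 70.600)
u = -2267/1506 (u = (10*11 - 2377)/(2111 - 605) = (110 - 2377)/1506 = -2267*1/1506 = -2267/1506 ≈ -1.5053)
u + t = -2267/1506 + 353/5 = 520283/7530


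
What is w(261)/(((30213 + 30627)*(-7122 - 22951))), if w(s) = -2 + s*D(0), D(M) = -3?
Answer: 157/365928264 ≈ 4.2905e-7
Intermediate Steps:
w(s) = -2 - 3*s (w(s) = -2 + s*(-3) = -2 - 3*s)
w(261)/(((30213 + 30627)*(-7122 - 22951))) = (-2 - 3*261)/(((30213 + 30627)*(-7122 - 22951))) = (-2 - 783)/((60840*(-30073))) = -785/(-1829641320) = -785*(-1/1829641320) = 157/365928264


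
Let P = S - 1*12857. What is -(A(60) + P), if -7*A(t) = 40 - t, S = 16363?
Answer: -24562/7 ≈ -3508.9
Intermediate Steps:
A(t) = -40/7 + t/7 (A(t) = -(40 - t)/7 = -40/7 + t/7)
P = 3506 (P = 16363 - 1*12857 = 16363 - 12857 = 3506)
-(A(60) + P) = -((-40/7 + (⅐)*60) + 3506) = -((-40/7 + 60/7) + 3506) = -(20/7 + 3506) = -1*24562/7 = -24562/7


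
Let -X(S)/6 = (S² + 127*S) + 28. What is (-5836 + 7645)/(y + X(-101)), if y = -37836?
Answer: -67/824 ≈ -0.081311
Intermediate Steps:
X(S) = -168 - 762*S - 6*S² (X(S) = -6*((S² + 127*S) + 28) = -6*(28 + S² + 127*S) = -168 - 762*S - 6*S²)
(-5836 + 7645)/(y + X(-101)) = (-5836 + 7645)/(-37836 + (-168 - 762*(-101) - 6*(-101)²)) = 1809/(-37836 + (-168 + 76962 - 6*10201)) = 1809/(-37836 + (-168 + 76962 - 61206)) = 1809/(-37836 + 15588) = 1809/(-22248) = 1809*(-1/22248) = -67/824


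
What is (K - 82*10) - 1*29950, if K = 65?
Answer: -30705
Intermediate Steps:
(K - 82*10) - 1*29950 = (65 - 82*10) - 1*29950 = (65 - 820) - 29950 = -755 - 29950 = -30705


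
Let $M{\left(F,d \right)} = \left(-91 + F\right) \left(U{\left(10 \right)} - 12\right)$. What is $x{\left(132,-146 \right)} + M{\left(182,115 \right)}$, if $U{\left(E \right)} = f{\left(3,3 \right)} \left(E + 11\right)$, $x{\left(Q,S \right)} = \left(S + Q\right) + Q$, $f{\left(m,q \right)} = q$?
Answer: $4759$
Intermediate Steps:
$x{\left(Q,S \right)} = S + 2 Q$ ($x{\left(Q,S \right)} = \left(Q + S\right) + Q = S + 2 Q$)
$U{\left(E \right)} = 33 + 3 E$ ($U{\left(E \right)} = 3 \left(E + 11\right) = 3 \left(11 + E\right) = 33 + 3 E$)
$M{\left(F,d \right)} = -4641 + 51 F$ ($M{\left(F,d \right)} = \left(-91 + F\right) \left(\left(33 + 3 \cdot 10\right) - 12\right) = \left(-91 + F\right) \left(\left(33 + 30\right) - 12\right) = \left(-91 + F\right) \left(63 - 12\right) = \left(-91 + F\right) 51 = -4641 + 51 F$)
$x{\left(132,-146 \right)} + M{\left(182,115 \right)} = \left(-146 + 2 \cdot 132\right) + \left(-4641 + 51 \cdot 182\right) = \left(-146 + 264\right) + \left(-4641 + 9282\right) = 118 + 4641 = 4759$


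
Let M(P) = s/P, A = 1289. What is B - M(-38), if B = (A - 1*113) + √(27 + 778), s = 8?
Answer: 22348/19 + √805 ≈ 1204.6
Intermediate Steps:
B = 1176 + √805 (B = (1289 - 1*113) + √(27 + 778) = (1289 - 113) + √805 = 1176 + √805 ≈ 1204.4)
M(P) = 8/P
B - M(-38) = (1176 + √805) - 8/(-38) = (1176 + √805) - 8*(-1)/38 = (1176 + √805) - 1*(-4/19) = (1176 + √805) + 4/19 = 22348/19 + √805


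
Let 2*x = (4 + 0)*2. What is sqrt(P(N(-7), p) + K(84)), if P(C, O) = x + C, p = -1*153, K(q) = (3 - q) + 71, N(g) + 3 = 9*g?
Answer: 6*I*sqrt(2) ≈ 8.4853*I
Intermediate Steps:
N(g) = -3 + 9*g
K(q) = 74 - q
x = 4 (x = ((4 + 0)*2)/2 = (4*2)/2 = (1/2)*8 = 4)
p = -153
P(C, O) = 4 + C
sqrt(P(N(-7), p) + K(84)) = sqrt((4 + (-3 + 9*(-7))) + (74 - 1*84)) = sqrt((4 + (-3 - 63)) + (74 - 84)) = sqrt((4 - 66) - 10) = sqrt(-62 - 10) = sqrt(-72) = 6*I*sqrt(2)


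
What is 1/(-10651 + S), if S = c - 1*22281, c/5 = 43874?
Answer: 1/186438 ≈ 5.3637e-6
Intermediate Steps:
c = 219370 (c = 5*43874 = 219370)
S = 197089 (S = 219370 - 1*22281 = 219370 - 22281 = 197089)
1/(-10651 + S) = 1/(-10651 + 197089) = 1/186438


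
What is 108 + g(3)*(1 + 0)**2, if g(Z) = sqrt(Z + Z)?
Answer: 108 + sqrt(6) ≈ 110.45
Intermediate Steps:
g(Z) = sqrt(2)*sqrt(Z) (g(Z) = sqrt(2*Z) = sqrt(2)*sqrt(Z))
108 + g(3)*(1 + 0)**2 = 108 + (sqrt(2)*sqrt(3))*(1 + 0)**2 = 108 + sqrt(6)*1**2 = 108 + sqrt(6)*1 = 108 + sqrt(6)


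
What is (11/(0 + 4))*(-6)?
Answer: -33/2 ≈ -16.500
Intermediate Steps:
(11/(0 + 4))*(-6) = (11/4)*(-6) = -33/2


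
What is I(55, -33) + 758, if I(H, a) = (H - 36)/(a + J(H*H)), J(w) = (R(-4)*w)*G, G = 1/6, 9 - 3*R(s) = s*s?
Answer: 16500560/21769 ≈ 757.98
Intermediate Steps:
R(s) = 3 - s²/3 (R(s) = 3 - s*s/3 = 3 - s²/3)
G = ⅙ ≈ 0.16667
J(w) = -7*w/18 (J(w) = ((3 - ⅓*(-4)²)*w)*(⅙) = ((3 - ⅓*16)*w)*(⅙) = ((3 - 16/3)*w)*(⅙) = -7*w/3*(⅙) = -7*w/18)
I(H, a) = (-36 + H)/(a - 7*H²/18) (I(H, a) = (H - 36)/(a - 7*H*H/18) = (-36 + H)/(a - 7*H²/18))
I(55, -33) + 758 = 18*(-36 + 55)/(-7*55² + 18*(-33)) + 758 = 18*19/(-7*3025 - 594) + 758 = 18*19/(-21175 - 594) + 758 = 18*19/(-21769) + 758 = 18*(-1/21769)*19 + 758 = -342/21769 + 758 = 16500560/21769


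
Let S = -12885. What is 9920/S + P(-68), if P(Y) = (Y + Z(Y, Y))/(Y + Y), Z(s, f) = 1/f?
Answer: -6429407/23832096 ≈ -0.26978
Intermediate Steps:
P(Y) = (Y + 1/Y)/(2*Y) (P(Y) = (Y + 1/Y)/(Y + Y) = (Y + 1/Y)/((2*Y)) = (Y + 1/Y)*(1/(2*Y)) = (Y + 1/Y)/(2*Y))
9920/S + P(-68) = 9920/(-12885) + (1/2)*(1 + (-68)**2)/(-68)**2 = 9920*(-1/12885) + (1/2)*(1/4624)*(1 + 4624) = -1984/2577 + (1/2)*(1/4624)*4625 = -1984/2577 + 4625/9248 = -6429407/23832096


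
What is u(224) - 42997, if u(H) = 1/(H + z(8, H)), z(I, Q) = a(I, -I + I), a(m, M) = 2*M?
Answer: -9631327/224 ≈ -42997.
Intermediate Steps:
z(I, Q) = 0 (z(I, Q) = 2*(-I + I) = 2*0 = 0)
u(H) = 1/H (u(H) = 1/(H + 0) = 1/H)
u(224) - 42997 = 1/224 - 42997 = -9631327/224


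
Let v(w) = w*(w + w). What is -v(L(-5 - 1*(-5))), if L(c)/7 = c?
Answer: 0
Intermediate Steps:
L(c) = 7*c
v(w) = 2*w² (v(w) = w*(2*w) = 2*w²)
-v(L(-5 - 1*(-5))) = -2*(7*(-5 - 1*(-5)))² = -2*(7*(-5 + 5))² = -2*(7*0)² = -2*0² = -2*0 = -1*0 = 0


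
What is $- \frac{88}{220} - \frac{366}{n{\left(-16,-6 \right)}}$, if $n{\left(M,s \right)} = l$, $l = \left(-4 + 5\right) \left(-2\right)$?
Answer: $\frac{913}{5} \approx 182.6$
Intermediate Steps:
$l = -2$ ($l = 1 \left(-2\right) = -2$)
$n{\left(M,s \right)} = -2$
$- \frac{88}{220} - \frac{366}{n{\left(-16,-6 \right)}} = - \frac{88}{220} - \frac{366}{-2} = \left(-88\right) \frac{1}{220} - -183 = - \frac{2}{5} + 183 = \frac{913}{5}$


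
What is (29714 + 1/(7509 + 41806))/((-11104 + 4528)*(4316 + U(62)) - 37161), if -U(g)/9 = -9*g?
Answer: -488448637/1010034471145 ≈ -0.00048360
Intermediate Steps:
U(g) = 81*g (U(g) = -(-81)*g = 81*g)
(29714 + 1/(7509 + 41806))/((-11104 + 4528)*(4316 + U(62)) - 37161) = (29714 + 1/(7509 + 41806))/((-11104 + 4528)*(4316 + 81*62) - 37161) = (29714 + 1/49315)/(-6576*(4316 + 5022) - 37161) = (29714 + 1/49315)/(-6576*9338 - 37161) = 1465345911/(49315*(-61406688 - 37161)) = (1465345911/49315)/(-61443849) = (1465345911/49315)*(-1/61443849) = -488448637/1010034471145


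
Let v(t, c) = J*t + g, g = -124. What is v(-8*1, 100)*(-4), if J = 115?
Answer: 4176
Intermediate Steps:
v(t, c) = -124 + 115*t (v(t, c) = 115*t - 124 = -124 + 115*t)
v(-8*1, 100)*(-4) = (-124 + 115*(-8*1))*(-4) = (-124 + 115*(-8))*(-4) = (-124 - 920)*(-4) = -1044*(-4) = 4176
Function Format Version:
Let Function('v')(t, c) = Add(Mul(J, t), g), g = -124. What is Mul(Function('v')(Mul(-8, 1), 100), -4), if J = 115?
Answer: 4176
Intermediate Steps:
Function('v')(t, c) = Add(-124, Mul(115, t)) (Function('v')(t, c) = Add(Mul(115, t), -124) = Add(-124, Mul(115, t)))
Mul(Function('v')(Mul(-8, 1), 100), -4) = Mul(Add(-124, Mul(115, Mul(-8, 1))), -4) = Mul(Add(-124, Mul(115, -8)), -4) = Mul(Add(-124, -920), -4) = Mul(-1044, -4) = 4176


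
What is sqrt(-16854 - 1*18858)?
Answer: 24*I*sqrt(62) ≈ 188.98*I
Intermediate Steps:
sqrt(-16854 - 1*18858) = sqrt(-16854 - 18858) = sqrt(-35712) = 24*I*sqrt(62)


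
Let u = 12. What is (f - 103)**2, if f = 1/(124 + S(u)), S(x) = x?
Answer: 196196049/18496 ≈ 10607.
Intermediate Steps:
f = 1/136 (f = 1/(124 + 12) = 1/136 ≈ 0.0073529)
(f - 103)**2 = (1/136 - 103)**2 = (-14007/136)**2 = 196196049/18496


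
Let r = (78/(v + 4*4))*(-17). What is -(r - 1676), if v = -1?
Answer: 8822/5 ≈ 1764.4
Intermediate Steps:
r = -442/5 (r = (78/(-1 + 4*4))*(-17) = (78/(-1 + 16))*(-17) = (78/15)*(-17) = (78*(1/15))*(-17) = (26/5)*(-17) = -442/5 ≈ -88.400)
-(r - 1676) = -(-442/5 - 1676) = -1*(-8822/5) = 8822/5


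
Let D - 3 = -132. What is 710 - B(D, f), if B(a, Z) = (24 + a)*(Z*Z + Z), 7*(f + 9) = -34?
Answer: 135920/7 ≈ 19417.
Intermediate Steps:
f = -97/7 (f = -9 + (1/7)*(-34) = -9 - 34/7 = -97/7 ≈ -13.857)
D = -129 (D = 3 - 132 = -129)
B(a, Z) = (24 + a)*(Z + Z**2) (B(a, Z) = (24 + a)*(Z**2 + Z) = (24 + a)*(Z + Z**2))
710 - B(D, f) = 710 - (-97)*(24 - 129 + 24*(-97/7) - 97/7*(-129))/7 = 710 - (-97)*(24 - 129 - 2328/7 + 12513/7)/7 = 710 - (-97)*1350/7 = 710 - 1*(-130950/7) = 710 + 130950/7 = 135920/7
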